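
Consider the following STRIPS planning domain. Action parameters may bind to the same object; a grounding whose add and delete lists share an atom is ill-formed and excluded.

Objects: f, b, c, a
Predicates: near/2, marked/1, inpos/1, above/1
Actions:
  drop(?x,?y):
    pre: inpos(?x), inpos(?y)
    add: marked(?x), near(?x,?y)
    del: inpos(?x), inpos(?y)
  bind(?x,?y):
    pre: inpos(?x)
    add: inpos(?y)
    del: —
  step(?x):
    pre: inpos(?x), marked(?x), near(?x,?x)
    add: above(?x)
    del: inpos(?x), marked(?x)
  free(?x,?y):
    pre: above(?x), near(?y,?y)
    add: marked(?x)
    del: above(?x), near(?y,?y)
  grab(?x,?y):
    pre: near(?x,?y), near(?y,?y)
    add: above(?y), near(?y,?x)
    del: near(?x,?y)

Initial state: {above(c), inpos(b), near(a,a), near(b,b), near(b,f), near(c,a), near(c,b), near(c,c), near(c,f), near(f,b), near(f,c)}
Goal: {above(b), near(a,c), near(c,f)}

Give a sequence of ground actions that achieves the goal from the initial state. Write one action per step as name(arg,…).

grab(f,b); grab(c,a)

1. grab(f,b)  →  {above(b), above(c), inpos(b), near(a,a), near(b,b), near(b,f), near(c,a), near(c,b), near(c,c), near(c,f), near(f,c)}
2. grab(c,a)  →  {above(a), above(b), above(c), inpos(b), near(a,a), near(a,c), near(b,b), near(b,f), near(c,b), near(c,c), near(c,f), near(f,c)}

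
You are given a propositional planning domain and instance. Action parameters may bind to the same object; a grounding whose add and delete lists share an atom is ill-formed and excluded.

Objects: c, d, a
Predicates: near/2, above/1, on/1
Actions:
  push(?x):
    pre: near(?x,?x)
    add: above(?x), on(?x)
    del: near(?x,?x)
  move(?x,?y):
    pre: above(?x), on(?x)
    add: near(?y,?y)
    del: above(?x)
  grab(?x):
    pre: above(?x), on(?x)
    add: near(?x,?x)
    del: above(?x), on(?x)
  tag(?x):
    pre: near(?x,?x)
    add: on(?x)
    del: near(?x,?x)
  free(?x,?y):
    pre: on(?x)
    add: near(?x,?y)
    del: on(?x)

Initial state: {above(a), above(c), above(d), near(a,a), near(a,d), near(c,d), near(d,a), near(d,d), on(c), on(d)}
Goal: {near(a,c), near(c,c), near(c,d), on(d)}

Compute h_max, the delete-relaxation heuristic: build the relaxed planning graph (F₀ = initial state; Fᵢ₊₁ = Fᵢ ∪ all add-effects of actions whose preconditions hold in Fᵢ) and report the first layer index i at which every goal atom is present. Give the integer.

F0 = init (10 atoms)
F1 = F0 ∪ {near(c,a), near(c,c), near(d,c), on(a)}  (14 atoms)
F2 = F1 ∪ {near(a,c)}  (15 atoms)
goal ⊆ F2  ⇒  h_max = 2

2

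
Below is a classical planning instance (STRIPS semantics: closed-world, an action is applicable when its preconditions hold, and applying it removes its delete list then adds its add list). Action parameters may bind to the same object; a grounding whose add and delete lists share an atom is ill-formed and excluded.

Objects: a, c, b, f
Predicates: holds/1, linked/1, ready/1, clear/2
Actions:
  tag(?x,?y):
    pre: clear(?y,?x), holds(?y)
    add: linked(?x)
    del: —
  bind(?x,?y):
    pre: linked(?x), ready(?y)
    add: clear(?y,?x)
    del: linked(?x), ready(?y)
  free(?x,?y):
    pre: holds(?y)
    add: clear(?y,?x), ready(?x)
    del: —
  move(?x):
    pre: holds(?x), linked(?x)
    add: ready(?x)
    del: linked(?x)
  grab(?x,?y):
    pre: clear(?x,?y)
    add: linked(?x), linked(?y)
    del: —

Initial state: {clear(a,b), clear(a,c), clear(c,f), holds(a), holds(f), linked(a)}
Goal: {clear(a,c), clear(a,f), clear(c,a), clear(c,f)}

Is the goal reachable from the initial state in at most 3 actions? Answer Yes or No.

1. free(c,a)  →  {clear(a,b), clear(a,c), clear(c,f), holds(a), holds(f), linked(a), ready(c)}
2. bind(a,c)  →  {clear(a,b), clear(a,c), clear(c,a), clear(c,f), holds(a), holds(f)}
3. free(f,a)  →  {clear(a,b), clear(a,c), clear(a,f), clear(c,a), clear(c,f), holds(a), holds(f), ready(f)}
optimal plan length = 3; 3 ≤ 3

Yes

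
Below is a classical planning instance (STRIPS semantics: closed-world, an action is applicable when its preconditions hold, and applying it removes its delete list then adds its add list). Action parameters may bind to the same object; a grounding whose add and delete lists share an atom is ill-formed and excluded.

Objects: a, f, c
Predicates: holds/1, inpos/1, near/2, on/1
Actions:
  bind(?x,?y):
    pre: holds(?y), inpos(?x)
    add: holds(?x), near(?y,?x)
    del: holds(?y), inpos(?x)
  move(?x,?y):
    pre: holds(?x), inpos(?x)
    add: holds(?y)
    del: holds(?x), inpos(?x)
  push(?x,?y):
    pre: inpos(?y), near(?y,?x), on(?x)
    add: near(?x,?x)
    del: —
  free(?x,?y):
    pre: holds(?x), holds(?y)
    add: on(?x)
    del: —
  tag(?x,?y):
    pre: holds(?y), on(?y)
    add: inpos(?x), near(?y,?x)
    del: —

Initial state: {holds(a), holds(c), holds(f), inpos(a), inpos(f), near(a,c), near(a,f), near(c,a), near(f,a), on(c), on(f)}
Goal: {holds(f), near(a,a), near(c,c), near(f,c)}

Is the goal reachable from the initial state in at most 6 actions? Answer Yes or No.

Yes

1. push(c,a)  →  {holds(a), holds(c), holds(f), inpos(a), inpos(f), near(a,c), near(a,f), near(c,a), near(c,c), near(f,a), on(c), on(f)}
2. free(a,a)  →  {holds(a), holds(c), holds(f), inpos(a), inpos(f), near(a,c), near(a,f), near(c,a), near(c,c), near(f,a), on(a), on(c), on(f)}
3. push(a,f)  →  {holds(a), holds(c), holds(f), inpos(a), inpos(f), near(a,a), near(a,c), near(a,f), near(c,a), near(c,c), near(f,a), on(a), on(c), on(f)}
4. tag(c,f)  →  {holds(a), holds(c), holds(f), inpos(a), inpos(c), inpos(f), near(a,a), near(a,c), near(a,f), near(c,a), near(c,c), near(f,a), near(f,c), on(a), on(c), on(f)}
optimal plan length = 4; 4 ≤ 6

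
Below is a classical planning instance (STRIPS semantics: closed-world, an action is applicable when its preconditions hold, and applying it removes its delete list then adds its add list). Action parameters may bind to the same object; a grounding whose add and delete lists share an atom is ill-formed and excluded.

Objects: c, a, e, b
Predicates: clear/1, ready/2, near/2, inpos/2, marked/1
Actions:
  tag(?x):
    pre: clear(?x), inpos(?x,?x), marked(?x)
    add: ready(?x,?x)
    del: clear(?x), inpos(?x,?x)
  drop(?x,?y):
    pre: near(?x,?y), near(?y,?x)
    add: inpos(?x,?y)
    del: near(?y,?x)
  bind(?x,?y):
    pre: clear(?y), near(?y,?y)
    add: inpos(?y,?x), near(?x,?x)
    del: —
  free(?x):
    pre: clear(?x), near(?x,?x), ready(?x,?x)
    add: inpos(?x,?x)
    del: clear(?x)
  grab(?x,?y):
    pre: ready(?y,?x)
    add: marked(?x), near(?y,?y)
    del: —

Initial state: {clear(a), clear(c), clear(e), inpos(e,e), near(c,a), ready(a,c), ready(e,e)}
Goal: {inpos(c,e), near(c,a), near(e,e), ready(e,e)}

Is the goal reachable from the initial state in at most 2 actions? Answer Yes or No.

No

1. grab(c,a)  →  {clear(a), clear(c), clear(e), inpos(e,e), marked(c), near(a,a), near(c,a), ready(a,c), ready(e,e)}
2. bind(c,a)  →  {clear(a), clear(c), clear(e), inpos(a,c), inpos(e,e), marked(c), near(a,a), near(c,a), near(c,c), ready(a,c), ready(e,e)}
3. bind(e,c)  →  {clear(a), clear(c), clear(e), inpos(a,c), inpos(c,e), inpos(e,e), marked(c), near(a,a), near(c,a), near(c,c), near(e,e), ready(a,c), ready(e,e)}
optimal plan length = 3; 3 > 2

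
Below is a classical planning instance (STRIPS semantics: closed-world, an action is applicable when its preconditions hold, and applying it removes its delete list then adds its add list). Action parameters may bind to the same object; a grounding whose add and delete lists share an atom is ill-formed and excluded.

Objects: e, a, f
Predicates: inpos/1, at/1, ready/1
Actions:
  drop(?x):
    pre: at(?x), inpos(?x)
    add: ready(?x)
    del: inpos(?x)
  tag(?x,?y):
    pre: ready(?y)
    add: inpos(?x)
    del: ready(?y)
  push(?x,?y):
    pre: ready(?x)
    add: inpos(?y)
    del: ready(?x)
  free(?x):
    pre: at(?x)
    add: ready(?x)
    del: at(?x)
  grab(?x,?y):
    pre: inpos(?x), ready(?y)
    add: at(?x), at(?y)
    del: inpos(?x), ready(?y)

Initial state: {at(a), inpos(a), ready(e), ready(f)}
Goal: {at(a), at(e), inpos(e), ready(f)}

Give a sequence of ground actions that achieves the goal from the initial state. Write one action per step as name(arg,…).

1. free(a)  →  {inpos(a), ready(a), ready(e), ready(f)}
2. tag(e,a)  →  {inpos(a), inpos(e), ready(e), ready(f)}
3. grab(a,e)  →  {at(a), at(e), inpos(e), ready(f)}

free(a); tag(e,a); grab(a,e)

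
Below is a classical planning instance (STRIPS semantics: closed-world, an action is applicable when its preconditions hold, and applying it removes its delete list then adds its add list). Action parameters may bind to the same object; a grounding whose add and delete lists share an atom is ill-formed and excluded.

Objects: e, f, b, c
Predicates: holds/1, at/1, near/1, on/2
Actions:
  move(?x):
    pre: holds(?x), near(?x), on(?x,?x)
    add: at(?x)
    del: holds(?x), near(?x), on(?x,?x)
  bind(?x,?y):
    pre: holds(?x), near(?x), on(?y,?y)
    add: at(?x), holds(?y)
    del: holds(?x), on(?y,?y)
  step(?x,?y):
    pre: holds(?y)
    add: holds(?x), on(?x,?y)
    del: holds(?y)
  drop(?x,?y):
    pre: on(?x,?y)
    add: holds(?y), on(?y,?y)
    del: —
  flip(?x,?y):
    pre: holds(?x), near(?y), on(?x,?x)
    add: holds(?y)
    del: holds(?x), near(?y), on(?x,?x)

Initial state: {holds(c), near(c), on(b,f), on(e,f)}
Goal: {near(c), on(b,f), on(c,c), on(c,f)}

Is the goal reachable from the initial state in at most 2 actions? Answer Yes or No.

No

1. step(f,c)  →  {holds(f), near(c), on(b,f), on(e,f), on(f,c)}
2. step(c,f)  →  {holds(c), near(c), on(b,f), on(c,f), on(e,f), on(f,c)}
3. drop(f,c)  →  {holds(c), near(c), on(b,f), on(c,c), on(c,f), on(e,f), on(f,c)}
optimal plan length = 3; 3 > 2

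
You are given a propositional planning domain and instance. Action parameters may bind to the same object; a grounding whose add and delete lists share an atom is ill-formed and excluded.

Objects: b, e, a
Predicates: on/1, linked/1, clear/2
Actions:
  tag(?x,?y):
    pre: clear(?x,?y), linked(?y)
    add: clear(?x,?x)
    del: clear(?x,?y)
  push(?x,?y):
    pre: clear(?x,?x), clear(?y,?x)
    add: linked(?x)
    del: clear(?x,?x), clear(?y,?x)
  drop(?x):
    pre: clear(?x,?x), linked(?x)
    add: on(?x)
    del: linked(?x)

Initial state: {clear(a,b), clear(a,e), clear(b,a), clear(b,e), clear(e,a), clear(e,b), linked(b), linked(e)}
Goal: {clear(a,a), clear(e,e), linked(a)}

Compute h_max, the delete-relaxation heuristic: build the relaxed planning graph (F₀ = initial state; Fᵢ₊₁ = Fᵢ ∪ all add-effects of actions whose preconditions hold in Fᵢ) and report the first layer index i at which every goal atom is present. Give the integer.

F0 = init (8 atoms)
F1 = F0 ∪ {clear(a,a), clear(b,b), clear(e,e)}  (11 atoms)
F2 = F1 ∪ {linked(a), on(b), on(e)}  (14 atoms)
goal ⊆ F2  ⇒  h_max = 2

2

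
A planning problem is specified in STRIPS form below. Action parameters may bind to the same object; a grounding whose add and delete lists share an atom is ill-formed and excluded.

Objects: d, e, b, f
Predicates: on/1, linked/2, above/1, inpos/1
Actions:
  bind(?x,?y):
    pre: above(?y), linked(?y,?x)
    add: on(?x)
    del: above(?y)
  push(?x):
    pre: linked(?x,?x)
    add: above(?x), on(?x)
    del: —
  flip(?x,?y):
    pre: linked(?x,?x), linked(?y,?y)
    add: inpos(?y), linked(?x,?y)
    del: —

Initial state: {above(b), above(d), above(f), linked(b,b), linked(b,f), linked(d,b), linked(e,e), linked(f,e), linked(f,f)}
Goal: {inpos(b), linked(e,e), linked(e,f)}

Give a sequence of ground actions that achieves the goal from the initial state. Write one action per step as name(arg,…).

1. flip(e,b)  →  {above(b), above(d), above(f), inpos(b), linked(b,b), linked(b,f), linked(d,b), linked(e,b), linked(e,e), linked(f,e), linked(f,f)}
2. flip(e,f)  →  {above(b), above(d), above(f), inpos(b), inpos(f), linked(b,b), linked(b,f), linked(d,b), linked(e,b), linked(e,e), linked(e,f), linked(f,e), linked(f,f)}

flip(e,b); flip(e,f)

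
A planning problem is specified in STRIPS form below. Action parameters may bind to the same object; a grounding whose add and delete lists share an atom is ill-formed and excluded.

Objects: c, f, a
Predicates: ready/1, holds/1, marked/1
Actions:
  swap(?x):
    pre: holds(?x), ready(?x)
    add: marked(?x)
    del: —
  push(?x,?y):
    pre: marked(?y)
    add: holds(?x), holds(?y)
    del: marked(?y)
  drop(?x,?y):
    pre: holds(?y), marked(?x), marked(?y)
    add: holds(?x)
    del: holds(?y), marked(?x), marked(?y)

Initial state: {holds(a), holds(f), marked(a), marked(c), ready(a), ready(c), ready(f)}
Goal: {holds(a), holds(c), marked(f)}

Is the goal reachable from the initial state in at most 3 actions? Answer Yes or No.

Yes

1. swap(f)  →  {holds(a), holds(f), marked(a), marked(c), marked(f), ready(a), ready(c), ready(f)}
2. push(c,c)  →  {holds(a), holds(c), holds(f), marked(a), marked(f), ready(a), ready(c), ready(f)}
optimal plan length = 2; 2 ≤ 3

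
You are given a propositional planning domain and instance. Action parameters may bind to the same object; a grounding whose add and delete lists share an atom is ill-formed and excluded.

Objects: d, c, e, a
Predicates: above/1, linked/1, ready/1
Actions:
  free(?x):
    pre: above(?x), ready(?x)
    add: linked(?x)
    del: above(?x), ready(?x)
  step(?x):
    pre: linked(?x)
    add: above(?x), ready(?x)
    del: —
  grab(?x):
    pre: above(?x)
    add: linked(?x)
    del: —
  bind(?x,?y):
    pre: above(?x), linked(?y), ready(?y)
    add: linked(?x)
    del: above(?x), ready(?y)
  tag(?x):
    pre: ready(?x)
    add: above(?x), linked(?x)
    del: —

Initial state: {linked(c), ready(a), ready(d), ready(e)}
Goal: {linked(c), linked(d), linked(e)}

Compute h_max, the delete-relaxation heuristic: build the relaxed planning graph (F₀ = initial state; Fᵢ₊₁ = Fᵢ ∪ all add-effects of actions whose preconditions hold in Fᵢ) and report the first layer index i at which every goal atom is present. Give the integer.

1

F0 = init (4 atoms)
F1 = F0 ∪ {above(a), above(c), above(d), above(e), linked(a), linked(d), linked(e), ready(c)}  (12 atoms)
goal ⊆ F1  ⇒  h_max = 1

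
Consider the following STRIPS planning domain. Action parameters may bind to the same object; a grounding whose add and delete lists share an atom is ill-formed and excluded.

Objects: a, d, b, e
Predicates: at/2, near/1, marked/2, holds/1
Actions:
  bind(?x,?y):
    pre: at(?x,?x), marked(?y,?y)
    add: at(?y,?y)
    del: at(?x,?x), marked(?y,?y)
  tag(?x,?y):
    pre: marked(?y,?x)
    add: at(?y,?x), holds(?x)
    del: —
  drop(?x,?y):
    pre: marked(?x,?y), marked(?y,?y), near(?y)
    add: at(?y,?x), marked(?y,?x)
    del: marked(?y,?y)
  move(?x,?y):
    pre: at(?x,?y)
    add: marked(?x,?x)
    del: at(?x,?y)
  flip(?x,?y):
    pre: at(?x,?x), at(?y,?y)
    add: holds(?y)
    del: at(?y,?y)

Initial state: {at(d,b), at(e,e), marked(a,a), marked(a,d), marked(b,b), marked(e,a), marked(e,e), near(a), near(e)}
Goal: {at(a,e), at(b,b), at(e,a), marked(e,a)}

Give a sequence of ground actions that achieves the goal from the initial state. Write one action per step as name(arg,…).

bind(e,b); tag(a,e); drop(e,a)

1. bind(e,b)  →  {at(b,b), at(d,b), marked(a,a), marked(a,d), marked(e,a), marked(e,e), near(a), near(e)}
2. tag(a,e)  →  {at(b,b), at(d,b), at(e,a), holds(a), marked(a,a), marked(a,d), marked(e,a), marked(e,e), near(a), near(e)}
3. drop(e,a)  →  {at(a,e), at(b,b), at(d,b), at(e,a), holds(a), marked(a,d), marked(a,e), marked(e,a), marked(e,e), near(a), near(e)}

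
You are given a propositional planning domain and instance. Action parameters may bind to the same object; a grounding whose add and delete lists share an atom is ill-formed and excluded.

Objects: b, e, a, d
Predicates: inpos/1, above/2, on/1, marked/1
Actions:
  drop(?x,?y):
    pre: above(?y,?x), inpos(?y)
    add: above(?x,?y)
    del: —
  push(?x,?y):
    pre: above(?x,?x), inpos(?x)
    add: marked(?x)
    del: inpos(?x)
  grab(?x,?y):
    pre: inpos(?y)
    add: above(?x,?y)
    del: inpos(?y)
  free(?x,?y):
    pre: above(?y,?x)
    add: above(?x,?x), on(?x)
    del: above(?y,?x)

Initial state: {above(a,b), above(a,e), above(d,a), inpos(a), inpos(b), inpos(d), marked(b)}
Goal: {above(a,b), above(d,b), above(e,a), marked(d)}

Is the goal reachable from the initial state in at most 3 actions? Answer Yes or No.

No

1. drop(e,a)  →  {above(a,b), above(a,e), above(d,a), above(e,a), inpos(a), inpos(b), inpos(d), marked(b)}
2. drop(a,d)  →  {above(a,b), above(a,d), above(a,e), above(d,a), above(e,a), inpos(a), inpos(b), inpos(d), marked(b)}
3. grab(d,b)  →  {above(a,b), above(a,d), above(a,e), above(d,a), above(d,b), above(e,a), inpos(a), inpos(d), marked(b)}
4. free(d,a)  →  {above(a,b), above(a,e), above(d,a), above(d,b), above(d,d), above(e,a), inpos(a), inpos(d), marked(b), on(d)}
5. push(d,b)  →  {above(a,b), above(a,e), above(d,a), above(d,b), above(d,d), above(e,a), inpos(a), marked(b), marked(d), on(d)}
optimal plan length = 5; 5 > 3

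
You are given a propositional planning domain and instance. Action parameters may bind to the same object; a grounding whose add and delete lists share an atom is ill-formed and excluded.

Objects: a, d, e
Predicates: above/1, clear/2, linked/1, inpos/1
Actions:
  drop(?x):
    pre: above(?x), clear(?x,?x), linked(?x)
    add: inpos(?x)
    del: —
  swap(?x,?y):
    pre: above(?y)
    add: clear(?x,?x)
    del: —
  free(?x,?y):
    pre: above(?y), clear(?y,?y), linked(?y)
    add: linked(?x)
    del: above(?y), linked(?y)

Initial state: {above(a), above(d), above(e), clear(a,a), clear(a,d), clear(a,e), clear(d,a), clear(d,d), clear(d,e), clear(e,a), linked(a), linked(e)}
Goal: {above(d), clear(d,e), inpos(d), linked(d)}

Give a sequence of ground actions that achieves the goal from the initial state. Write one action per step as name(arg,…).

1. free(d,a)  →  {above(d), above(e), clear(a,a), clear(a,d), clear(a,e), clear(d,a), clear(d,d), clear(d,e), clear(e,a), linked(d), linked(e)}
2. drop(d)  →  {above(d), above(e), clear(a,a), clear(a,d), clear(a,e), clear(d,a), clear(d,d), clear(d,e), clear(e,a), inpos(d), linked(d), linked(e)}

free(d,a); drop(d)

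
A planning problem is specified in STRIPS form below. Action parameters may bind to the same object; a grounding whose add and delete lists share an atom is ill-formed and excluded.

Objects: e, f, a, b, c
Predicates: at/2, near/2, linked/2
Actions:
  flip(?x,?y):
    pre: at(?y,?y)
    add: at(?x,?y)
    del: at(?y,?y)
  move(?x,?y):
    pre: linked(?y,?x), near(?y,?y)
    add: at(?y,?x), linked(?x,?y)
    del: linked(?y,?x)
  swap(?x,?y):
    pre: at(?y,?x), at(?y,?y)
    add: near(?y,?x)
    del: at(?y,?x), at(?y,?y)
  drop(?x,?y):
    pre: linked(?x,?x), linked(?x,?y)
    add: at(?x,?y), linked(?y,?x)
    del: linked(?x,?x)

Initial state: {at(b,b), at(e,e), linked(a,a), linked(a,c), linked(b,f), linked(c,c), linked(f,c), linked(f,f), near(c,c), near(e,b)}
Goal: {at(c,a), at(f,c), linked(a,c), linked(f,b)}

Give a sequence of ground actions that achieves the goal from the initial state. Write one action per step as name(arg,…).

1. swap(b,b)  →  {at(e,e), linked(a,a), linked(a,c), linked(b,f), linked(c,c), linked(f,c), linked(f,f), near(b,b), near(c,c), near(e,b)}
2. move(f,b)  →  {at(b,f), at(e,e), linked(a,a), linked(a,c), linked(c,c), linked(f,b), linked(f,c), linked(f,f), near(b,b), near(c,c), near(e,b)}
3. drop(f,c)  →  {at(b,f), at(e,e), at(f,c), linked(a,a), linked(a,c), linked(c,c), linked(c,f), linked(f,b), linked(f,c), near(b,b), near(c,c), near(e,b)}
4. drop(a,c)  →  {at(a,c), at(b,f), at(e,e), at(f,c), linked(a,c), linked(c,a), linked(c,c), linked(c,f), linked(f,b), linked(f,c), near(b,b), near(c,c), near(e,b)}
5. move(a,c)  →  {at(a,c), at(b,f), at(c,a), at(e,e), at(f,c), linked(a,c), linked(c,c), linked(c,f), linked(f,b), linked(f,c), near(b,b), near(c,c), near(e,b)}

swap(b,b); move(f,b); drop(f,c); drop(a,c); move(a,c)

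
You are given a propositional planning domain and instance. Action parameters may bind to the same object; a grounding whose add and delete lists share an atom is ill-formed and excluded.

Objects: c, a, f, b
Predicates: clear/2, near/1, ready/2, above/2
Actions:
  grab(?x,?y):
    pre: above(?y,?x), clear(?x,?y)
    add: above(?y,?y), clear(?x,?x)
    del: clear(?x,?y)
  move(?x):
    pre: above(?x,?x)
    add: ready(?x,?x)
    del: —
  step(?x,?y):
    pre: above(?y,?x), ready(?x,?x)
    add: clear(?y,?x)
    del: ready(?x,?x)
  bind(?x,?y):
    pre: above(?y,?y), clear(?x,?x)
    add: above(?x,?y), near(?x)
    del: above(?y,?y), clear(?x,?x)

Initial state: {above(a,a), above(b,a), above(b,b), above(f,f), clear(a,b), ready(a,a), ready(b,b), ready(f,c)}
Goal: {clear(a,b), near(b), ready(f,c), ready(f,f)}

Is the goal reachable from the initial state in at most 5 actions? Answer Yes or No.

1. move(f)  →  {above(a,a), above(b,a), above(b,b), above(f,f), clear(a,b), ready(a,a), ready(b,b), ready(f,c), ready(f,f)}
2. step(b,b)  →  {above(a,a), above(b,a), above(b,b), above(f,f), clear(a,b), clear(b,b), ready(a,a), ready(f,c), ready(f,f)}
3. bind(b,a)  →  {above(b,a), above(b,b), above(f,f), clear(a,b), near(b), ready(a,a), ready(f,c), ready(f,f)}
optimal plan length = 3; 3 ≤ 5

Yes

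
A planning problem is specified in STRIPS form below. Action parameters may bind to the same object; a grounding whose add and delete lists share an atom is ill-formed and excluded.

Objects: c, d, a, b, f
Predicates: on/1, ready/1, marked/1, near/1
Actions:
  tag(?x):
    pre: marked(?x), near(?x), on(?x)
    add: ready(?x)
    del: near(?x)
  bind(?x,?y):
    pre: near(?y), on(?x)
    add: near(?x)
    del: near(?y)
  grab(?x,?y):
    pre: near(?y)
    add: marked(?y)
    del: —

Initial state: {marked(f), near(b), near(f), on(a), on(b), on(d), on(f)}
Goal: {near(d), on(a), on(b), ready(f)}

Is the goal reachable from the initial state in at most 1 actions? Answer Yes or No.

No

1. tag(f)  →  {marked(f), near(b), on(a), on(b), on(d), on(f), ready(f)}
2. bind(d,b)  →  {marked(f), near(d), on(a), on(b), on(d), on(f), ready(f)}
optimal plan length = 2; 2 > 1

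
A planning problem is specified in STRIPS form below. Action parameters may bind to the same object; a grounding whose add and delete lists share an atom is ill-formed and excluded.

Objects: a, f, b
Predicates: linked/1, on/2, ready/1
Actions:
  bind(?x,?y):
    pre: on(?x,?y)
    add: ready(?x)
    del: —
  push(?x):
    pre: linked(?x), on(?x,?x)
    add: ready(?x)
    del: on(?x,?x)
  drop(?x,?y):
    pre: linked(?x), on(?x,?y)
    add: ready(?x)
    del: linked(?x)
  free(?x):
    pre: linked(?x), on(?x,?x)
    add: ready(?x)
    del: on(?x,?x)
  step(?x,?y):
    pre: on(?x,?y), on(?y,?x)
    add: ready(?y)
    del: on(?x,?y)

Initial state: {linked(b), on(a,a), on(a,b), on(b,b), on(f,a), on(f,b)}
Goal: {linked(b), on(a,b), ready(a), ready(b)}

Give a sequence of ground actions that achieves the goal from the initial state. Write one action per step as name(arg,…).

bind(a,a); bind(b,b)

1. bind(a,a)  →  {linked(b), on(a,a), on(a,b), on(b,b), on(f,a), on(f,b), ready(a)}
2. bind(b,b)  →  {linked(b), on(a,a), on(a,b), on(b,b), on(f,a), on(f,b), ready(a), ready(b)}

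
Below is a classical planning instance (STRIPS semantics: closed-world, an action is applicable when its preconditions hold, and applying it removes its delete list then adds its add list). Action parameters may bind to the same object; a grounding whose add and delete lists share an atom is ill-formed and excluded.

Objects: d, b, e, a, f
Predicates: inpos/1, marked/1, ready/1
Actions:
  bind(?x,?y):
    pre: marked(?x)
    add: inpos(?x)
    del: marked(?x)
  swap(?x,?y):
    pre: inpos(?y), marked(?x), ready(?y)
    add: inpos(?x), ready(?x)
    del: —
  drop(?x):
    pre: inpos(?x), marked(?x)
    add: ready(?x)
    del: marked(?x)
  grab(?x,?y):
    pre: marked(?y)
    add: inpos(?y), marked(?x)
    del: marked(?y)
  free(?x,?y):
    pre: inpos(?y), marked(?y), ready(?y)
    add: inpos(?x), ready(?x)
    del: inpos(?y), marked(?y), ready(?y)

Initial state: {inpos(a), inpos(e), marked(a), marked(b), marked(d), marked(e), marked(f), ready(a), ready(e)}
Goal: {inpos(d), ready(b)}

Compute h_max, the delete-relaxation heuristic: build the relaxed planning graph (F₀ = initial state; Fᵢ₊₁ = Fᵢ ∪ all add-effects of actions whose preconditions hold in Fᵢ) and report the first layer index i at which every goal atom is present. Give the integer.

1

F0 = init (9 atoms)
F1 = F0 ∪ {inpos(b), inpos(d), inpos(f), ready(b), ready(d), ready(f)}  (15 atoms)
goal ⊆ F1  ⇒  h_max = 1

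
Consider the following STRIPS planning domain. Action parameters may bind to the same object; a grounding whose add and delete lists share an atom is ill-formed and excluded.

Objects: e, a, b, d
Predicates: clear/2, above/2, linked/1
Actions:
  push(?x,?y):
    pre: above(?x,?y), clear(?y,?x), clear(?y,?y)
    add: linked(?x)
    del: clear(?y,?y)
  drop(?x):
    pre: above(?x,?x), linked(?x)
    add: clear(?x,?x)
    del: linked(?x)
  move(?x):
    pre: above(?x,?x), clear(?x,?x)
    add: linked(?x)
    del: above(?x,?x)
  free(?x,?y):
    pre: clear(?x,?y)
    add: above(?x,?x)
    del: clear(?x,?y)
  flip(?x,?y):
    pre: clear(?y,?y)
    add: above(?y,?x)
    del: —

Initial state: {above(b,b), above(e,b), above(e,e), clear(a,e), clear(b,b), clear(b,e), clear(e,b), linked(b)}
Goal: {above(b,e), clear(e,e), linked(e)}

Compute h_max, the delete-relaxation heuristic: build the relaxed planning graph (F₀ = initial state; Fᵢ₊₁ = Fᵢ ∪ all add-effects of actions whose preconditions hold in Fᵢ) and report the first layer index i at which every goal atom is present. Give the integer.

2

F0 = init (8 atoms)
F1 = F0 ∪ {above(a,a), above(b,a), above(b,d), above(b,e), linked(e)}  (13 atoms)
F2 = F1 ∪ {clear(e,e)}  (14 atoms)
goal ⊆ F2  ⇒  h_max = 2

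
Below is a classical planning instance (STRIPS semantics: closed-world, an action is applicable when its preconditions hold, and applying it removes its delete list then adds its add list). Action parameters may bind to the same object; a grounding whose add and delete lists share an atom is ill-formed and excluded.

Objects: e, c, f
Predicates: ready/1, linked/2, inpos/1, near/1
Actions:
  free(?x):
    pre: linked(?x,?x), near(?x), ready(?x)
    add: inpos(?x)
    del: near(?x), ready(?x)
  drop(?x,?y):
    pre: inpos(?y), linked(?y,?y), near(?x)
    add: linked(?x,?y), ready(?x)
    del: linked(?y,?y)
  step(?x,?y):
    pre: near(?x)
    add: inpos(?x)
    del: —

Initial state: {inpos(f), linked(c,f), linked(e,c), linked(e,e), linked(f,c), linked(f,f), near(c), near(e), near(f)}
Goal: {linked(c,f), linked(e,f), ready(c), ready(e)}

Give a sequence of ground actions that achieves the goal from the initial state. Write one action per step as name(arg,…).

1. drop(e,f)  →  {inpos(f), linked(c,f), linked(e,c), linked(e,e), linked(e,f), linked(f,c), near(c), near(e), near(f), ready(e)}
2. step(e,e)  →  {inpos(e), inpos(f), linked(c,f), linked(e,c), linked(e,e), linked(e,f), linked(f,c), near(c), near(e), near(f), ready(e)}
3. drop(c,e)  →  {inpos(e), inpos(f), linked(c,e), linked(c,f), linked(e,c), linked(e,f), linked(f,c), near(c), near(e), near(f), ready(c), ready(e)}

drop(e,f); step(e,e); drop(c,e)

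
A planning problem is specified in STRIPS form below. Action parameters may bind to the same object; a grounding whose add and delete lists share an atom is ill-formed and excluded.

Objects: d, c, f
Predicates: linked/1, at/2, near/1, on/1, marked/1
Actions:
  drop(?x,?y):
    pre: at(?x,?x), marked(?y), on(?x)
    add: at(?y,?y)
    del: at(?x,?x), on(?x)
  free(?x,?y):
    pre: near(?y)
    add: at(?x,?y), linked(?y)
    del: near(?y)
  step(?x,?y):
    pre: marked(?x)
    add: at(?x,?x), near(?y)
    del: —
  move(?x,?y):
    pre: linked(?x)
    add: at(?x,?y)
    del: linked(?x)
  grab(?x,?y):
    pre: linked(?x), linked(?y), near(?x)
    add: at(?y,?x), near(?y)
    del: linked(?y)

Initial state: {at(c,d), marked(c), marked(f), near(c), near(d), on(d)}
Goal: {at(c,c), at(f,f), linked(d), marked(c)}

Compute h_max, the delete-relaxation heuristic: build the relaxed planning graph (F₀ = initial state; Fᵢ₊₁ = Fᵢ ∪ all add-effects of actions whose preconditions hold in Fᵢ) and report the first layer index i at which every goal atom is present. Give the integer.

F0 = init (6 atoms)
F1 = F0 ∪ {at(c,c), at(d,c), at(d,d), at(f,c), at(f,d), at(f,f), linked(c), linked(d), near(f)}  (15 atoms)
goal ⊆ F1  ⇒  h_max = 1

1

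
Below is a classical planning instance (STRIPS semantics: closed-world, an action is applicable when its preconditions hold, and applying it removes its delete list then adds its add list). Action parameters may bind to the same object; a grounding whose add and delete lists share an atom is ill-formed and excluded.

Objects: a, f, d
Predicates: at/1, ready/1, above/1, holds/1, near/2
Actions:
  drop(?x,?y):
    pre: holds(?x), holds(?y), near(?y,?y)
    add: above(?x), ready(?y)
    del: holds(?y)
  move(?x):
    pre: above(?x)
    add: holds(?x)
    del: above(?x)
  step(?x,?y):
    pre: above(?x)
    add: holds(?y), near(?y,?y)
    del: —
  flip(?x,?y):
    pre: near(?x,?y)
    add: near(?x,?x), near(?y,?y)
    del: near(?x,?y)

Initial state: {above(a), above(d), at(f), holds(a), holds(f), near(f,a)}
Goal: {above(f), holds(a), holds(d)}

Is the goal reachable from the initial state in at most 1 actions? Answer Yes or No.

No

1. move(d)  →  {above(a), at(f), holds(a), holds(d), holds(f), near(f,a)}
2. step(a,f)  →  {above(a), at(f), holds(a), holds(d), holds(f), near(f,a), near(f,f)}
3. drop(f,f)  →  {above(a), above(f), at(f), holds(a), holds(d), near(f,a), near(f,f), ready(f)}
optimal plan length = 3; 3 > 1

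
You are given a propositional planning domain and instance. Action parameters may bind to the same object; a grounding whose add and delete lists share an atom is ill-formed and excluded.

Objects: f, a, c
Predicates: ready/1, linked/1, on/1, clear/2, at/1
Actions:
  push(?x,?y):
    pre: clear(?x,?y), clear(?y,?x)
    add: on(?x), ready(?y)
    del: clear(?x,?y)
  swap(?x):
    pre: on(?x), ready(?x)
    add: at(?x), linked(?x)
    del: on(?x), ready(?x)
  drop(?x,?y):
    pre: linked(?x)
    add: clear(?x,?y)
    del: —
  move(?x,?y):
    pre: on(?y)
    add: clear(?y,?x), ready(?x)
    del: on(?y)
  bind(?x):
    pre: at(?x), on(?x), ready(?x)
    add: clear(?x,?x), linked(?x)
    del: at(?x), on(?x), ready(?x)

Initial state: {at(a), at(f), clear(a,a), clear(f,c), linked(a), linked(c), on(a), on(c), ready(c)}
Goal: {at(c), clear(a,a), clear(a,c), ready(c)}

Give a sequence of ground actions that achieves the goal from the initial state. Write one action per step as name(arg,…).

swap(c); move(c,a)

1. swap(c)  →  {at(a), at(c), at(f), clear(a,a), clear(f,c), linked(a), linked(c), on(a)}
2. move(c,a)  →  {at(a), at(c), at(f), clear(a,a), clear(a,c), clear(f,c), linked(a), linked(c), ready(c)}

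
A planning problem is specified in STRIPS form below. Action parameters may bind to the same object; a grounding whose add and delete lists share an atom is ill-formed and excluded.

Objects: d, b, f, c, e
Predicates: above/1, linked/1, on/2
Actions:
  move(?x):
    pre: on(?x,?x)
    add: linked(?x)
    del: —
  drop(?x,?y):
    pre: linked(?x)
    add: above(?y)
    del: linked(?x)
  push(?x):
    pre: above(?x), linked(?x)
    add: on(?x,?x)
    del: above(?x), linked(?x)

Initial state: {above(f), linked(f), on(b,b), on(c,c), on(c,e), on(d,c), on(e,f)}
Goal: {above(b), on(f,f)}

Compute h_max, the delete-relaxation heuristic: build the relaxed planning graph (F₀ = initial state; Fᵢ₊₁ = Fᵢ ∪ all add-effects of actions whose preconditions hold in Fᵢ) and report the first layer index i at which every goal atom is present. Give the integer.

1

F0 = init (7 atoms)
F1 = F0 ∪ {above(b), above(c), above(d), above(e), linked(b), linked(c), on(f,f)}  (14 atoms)
goal ⊆ F1  ⇒  h_max = 1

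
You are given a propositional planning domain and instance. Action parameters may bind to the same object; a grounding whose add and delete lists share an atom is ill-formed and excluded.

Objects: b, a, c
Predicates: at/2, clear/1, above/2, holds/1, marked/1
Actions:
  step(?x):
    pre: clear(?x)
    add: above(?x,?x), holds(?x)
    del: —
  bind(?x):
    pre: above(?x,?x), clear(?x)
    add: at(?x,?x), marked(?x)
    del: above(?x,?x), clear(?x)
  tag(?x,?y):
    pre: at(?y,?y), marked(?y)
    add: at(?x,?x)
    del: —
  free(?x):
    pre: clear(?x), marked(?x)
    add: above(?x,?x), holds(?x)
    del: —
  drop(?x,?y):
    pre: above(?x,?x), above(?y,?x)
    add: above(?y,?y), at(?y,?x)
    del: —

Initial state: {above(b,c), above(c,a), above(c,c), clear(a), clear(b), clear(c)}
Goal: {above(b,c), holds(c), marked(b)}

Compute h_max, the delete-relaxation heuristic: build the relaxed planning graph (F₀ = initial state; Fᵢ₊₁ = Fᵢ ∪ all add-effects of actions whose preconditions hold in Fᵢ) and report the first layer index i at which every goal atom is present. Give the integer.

F0 = init (6 atoms)
F1 = F0 ∪ {above(a,a), above(b,b), at(b,c), at(c,c), holds(a), holds(b), holds(c), marked(c)}  (14 atoms)
F2 = F1 ∪ {at(a,a), at(b,b), at(c,a), marked(a), marked(b)}  (19 atoms)
goal ⊆ F2  ⇒  h_max = 2

2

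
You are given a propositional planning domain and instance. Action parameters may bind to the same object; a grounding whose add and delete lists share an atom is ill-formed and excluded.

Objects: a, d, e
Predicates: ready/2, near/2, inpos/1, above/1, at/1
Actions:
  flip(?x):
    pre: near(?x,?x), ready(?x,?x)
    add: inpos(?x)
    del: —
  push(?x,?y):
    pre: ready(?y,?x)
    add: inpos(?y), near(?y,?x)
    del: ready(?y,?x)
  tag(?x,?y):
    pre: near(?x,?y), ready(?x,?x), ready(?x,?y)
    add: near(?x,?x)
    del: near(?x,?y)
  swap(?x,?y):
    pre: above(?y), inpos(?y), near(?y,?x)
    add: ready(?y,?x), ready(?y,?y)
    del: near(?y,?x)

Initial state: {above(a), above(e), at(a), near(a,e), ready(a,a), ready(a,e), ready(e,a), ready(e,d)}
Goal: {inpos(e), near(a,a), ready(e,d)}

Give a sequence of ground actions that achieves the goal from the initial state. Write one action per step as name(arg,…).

push(a,a); push(a,e)

1. push(a,a)  →  {above(a), above(e), at(a), inpos(a), near(a,a), near(a,e), ready(a,e), ready(e,a), ready(e,d)}
2. push(a,e)  →  {above(a), above(e), at(a), inpos(a), inpos(e), near(a,a), near(a,e), near(e,a), ready(a,e), ready(e,d)}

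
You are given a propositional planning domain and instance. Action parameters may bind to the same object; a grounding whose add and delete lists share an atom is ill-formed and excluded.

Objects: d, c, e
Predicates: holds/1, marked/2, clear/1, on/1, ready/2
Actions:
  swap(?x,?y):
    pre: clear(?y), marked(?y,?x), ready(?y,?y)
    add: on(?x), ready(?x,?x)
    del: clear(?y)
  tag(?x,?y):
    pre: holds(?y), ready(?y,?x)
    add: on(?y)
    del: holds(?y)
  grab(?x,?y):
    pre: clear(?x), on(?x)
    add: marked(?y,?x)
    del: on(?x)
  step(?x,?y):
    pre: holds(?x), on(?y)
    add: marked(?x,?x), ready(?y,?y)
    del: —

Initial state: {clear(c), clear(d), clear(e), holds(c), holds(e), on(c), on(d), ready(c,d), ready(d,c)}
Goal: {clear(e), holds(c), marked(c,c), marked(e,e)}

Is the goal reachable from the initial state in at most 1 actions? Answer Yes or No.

No

1. grab(c,c)  →  {clear(c), clear(d), clear(e), holds(c), holds(e), marked(c,c), on(d), ready(c,d), ready(d,c)}
2. step(e,d)  →  {clear(c), clear(d), clear(e), holds(c), holds(e), marked(c,c), marked(e,e), on(d), ready(c,d), ready(d,c), ready(d,d)}
optimal plan length = 2; 2 > 1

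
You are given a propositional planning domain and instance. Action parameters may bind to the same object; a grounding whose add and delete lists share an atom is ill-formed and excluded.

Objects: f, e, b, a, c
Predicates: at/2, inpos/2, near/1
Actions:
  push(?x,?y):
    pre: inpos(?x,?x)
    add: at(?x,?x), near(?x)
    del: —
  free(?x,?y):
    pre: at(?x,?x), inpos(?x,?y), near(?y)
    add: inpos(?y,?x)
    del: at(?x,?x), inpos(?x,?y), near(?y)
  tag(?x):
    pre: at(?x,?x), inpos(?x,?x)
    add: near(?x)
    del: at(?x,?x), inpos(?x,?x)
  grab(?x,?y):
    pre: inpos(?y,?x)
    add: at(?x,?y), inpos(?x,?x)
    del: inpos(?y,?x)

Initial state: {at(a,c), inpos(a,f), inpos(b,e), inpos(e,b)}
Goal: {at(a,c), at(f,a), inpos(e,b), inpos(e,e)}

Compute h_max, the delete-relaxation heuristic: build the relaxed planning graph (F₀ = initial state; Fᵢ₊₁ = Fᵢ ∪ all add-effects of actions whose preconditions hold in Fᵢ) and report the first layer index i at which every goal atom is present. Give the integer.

1

F0 = init (4 atoms)
F1 = F0 ∪ {at(b,e), at(e,b), at(f,a), inpos(b,b), inpos(e,e), inpos(f,f)}  (10 atoms)
goal ⊆ F1  ⇒  h_max = 1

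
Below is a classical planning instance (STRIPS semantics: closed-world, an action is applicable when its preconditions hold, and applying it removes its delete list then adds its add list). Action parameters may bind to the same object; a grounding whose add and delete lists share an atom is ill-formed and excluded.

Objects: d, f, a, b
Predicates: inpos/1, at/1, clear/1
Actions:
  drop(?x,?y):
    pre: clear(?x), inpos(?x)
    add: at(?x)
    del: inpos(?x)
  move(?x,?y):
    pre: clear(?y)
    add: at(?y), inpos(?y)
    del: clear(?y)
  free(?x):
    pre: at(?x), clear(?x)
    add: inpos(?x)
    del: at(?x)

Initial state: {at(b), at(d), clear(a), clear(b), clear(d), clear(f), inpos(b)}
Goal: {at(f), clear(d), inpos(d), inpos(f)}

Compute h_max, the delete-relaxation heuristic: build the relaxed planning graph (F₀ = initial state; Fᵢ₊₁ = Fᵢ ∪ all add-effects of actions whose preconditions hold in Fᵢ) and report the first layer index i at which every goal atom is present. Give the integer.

1

F0 = init (7 atoms)
F1 = F0 ∪ {at(a), at(f), inpos(a), inpos(d), inpos(f)}  (12 atoms)
goal ⊆ F1  ⇒  h_max = 1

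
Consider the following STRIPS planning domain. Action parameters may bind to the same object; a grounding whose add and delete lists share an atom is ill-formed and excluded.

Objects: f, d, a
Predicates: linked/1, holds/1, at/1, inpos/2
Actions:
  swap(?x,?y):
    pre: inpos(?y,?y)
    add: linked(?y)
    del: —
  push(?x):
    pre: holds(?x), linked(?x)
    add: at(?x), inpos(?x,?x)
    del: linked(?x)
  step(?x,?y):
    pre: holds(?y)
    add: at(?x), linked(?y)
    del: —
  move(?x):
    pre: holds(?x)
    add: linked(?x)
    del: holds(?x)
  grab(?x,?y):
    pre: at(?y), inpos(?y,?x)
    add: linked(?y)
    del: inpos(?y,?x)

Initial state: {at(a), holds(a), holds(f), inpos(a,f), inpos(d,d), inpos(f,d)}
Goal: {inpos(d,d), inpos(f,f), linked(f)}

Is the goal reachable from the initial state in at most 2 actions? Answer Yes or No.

No

1. step(f,f)  →  {at(a), at(f), holds(a), holds(f), inpos(a,f), inpos(d,d), inpos(f,d), linked(f)}
2. push(f)  →  {at(a), at(f), holds(a), holds(f), inpos(a,f), inpos(d,d), inpos(f,d), inpos(f,f)}
3. swap(f,f)  →  {at(a), at(f), holds(a), holds(f), inpos(a,f), inpos(d,d), inpos(f,d), inpos(f,f), linked(f)}
optimal plan length = 3; 3 > 2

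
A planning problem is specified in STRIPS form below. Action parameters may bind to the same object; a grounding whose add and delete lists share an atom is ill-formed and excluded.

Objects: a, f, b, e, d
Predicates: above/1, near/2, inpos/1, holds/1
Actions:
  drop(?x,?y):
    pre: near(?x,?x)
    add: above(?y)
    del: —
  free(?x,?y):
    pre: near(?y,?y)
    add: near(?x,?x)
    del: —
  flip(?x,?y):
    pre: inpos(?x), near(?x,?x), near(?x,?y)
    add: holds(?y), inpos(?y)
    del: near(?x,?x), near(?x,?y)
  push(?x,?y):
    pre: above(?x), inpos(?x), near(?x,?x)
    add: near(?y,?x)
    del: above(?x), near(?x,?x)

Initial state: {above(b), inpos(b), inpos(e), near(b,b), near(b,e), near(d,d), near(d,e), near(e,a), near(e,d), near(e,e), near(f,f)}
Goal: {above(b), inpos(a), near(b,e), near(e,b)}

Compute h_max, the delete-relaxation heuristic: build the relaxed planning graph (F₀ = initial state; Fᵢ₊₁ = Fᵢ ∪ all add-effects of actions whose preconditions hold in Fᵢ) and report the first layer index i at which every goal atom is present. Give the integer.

1

F0 = init (11 atoms)
F1 = F0 ∪ {above(a), above(d), above(e), above(f), holds(a), holds(b), holds(d), holds(e), inpos(a), inpos(d), near(a,a), near(a,b), near(d,b), near(e,b), near(f,b)}  (26 atoms)
goal ⊆ F1  ⇒  h_max = 1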